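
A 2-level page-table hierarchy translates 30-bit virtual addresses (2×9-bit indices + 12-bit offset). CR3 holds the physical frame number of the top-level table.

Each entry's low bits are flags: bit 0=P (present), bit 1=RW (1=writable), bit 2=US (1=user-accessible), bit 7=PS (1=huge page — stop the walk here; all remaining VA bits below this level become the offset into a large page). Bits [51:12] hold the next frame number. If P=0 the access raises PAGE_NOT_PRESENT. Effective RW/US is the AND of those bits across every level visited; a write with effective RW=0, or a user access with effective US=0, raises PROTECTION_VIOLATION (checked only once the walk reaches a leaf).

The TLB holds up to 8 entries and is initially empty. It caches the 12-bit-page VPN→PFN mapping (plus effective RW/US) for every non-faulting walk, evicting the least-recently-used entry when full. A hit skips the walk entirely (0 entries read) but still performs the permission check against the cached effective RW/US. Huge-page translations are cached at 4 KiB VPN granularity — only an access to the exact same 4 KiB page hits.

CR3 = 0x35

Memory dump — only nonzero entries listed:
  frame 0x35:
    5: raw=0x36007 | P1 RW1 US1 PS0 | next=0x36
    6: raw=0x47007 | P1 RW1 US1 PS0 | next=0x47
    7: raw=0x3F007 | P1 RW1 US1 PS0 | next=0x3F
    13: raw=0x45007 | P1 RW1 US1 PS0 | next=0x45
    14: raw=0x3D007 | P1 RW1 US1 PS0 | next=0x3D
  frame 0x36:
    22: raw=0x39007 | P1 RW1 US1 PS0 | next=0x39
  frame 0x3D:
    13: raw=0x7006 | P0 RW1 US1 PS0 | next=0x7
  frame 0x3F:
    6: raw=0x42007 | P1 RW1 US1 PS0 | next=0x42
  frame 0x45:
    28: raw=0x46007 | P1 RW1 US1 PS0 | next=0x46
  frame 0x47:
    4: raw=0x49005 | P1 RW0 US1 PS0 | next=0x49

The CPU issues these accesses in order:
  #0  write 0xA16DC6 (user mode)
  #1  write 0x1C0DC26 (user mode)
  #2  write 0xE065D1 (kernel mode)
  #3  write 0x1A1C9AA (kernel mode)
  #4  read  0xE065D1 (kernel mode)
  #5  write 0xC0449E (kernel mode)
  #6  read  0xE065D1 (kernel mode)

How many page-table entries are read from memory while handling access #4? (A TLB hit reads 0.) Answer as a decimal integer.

Per-access translation:
#0 VA=0xA16DC6 (w,user):
  [0] read 0x35 idx=5: raw=0x36007 flags P=1 W=1 U=1 S=0
  [1] read 0x36 idx=22: raw=0x39007 flags P=1 W=1 U=1 S=0
  ⇒ phys 0x39DC6  [2 reads]
#1 VA=0x1C0DC26 (w,user):
  [0] read 0x35 idx=14: raw=0x3D007 flags P=1 W=1 U=1 S=0
  [1] read 0x3D idx=13: raw=0x7006 flags P=0 W=1 U=1 S=0
  ✗ PAGE_NOT_PRESENT  [2 reads]
#2 VA=0xE065D1 (w,kernel):
  [0] read 0x35 idx=7: raw=0x3F007 flags P=1 W=1 U=1 S=0
  [1] read 0x3F idx=6: raw=0x42007 flags P=1 W=1 U=1 S=0
  ⇒ phys 0x425D1  [2 reads]
#3 VA=0x1A1C9AA (w,kernel):
  [0] read 0x35 idx=13: raw=0x45007 flags P=1 W=1 U=1 S=0
  [1] read 0x45 idx=28: raw=0x46007 flags P=1 W=1 U=1 S=0
  ⇒ phys 0x469AA  [2 reads]
#4 VA=0xE065D1 (r,kernel):
  TLB hit vpn=0xE06 → PA=0x425D1
#5 VA=0xC0449E (w,kernel):
  [0] read 0x35 idx=6: raw=0x47007 flags P=1 W=1 U=1 S=0
  [1] read 0x47 idx=4: raw=0x49005 flags P=1 W=0 U=1 S=0
  ✗ PROTECTION_VIOLATION  [2 reads]
#6 VA=0xE065D1 (r,kernel):
  TLB hit vpn=0xE06 → PA=0x425D1

Entries read for #4: 0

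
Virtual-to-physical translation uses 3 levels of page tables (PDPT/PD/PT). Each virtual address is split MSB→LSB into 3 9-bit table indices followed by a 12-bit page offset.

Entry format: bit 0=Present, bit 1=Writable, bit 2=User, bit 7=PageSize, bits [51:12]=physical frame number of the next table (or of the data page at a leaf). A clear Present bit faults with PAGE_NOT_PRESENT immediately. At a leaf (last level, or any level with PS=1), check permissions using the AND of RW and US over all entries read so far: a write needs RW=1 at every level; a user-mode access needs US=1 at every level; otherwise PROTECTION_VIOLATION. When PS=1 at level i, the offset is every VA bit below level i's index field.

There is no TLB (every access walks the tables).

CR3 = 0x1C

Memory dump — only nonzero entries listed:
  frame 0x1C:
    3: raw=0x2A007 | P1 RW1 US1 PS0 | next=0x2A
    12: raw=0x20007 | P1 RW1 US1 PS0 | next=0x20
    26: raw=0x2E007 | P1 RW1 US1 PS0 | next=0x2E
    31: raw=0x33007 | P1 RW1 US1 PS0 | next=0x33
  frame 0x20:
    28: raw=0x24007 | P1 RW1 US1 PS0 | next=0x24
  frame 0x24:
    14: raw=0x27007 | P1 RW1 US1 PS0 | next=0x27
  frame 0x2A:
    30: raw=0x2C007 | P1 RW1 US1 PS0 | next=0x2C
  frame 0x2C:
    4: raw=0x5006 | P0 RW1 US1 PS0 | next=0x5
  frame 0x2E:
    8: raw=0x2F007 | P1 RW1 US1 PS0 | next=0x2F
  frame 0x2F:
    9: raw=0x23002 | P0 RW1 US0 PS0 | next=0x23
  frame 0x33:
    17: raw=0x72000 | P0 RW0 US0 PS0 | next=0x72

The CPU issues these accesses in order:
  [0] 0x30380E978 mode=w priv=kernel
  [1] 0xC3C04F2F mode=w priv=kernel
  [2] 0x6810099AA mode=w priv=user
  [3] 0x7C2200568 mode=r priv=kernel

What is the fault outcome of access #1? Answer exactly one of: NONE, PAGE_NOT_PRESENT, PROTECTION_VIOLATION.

Per-access translation:
#0 VA=0x30380E978 (w,kernel):
  L0: frame=0x1C idx=12 entry=0x20007 [P=1 RW=1 US=1 PS=0]
  L1: frame=0x20 idx=28 entry=0x24007 [P=1 RW=1 US=1 PS=0]
  L2: frame=0x24 idx=14 entry=0x27007 [P=1 RW=1 US=1 PS=0]
  → PA=0x27978  (3 entries read)
#1 VA=0xC3C04F2F (w,kernel):
  L0: frame=0x1C idx=3 entry=0x2A007 [P=1 RW=1 US=1 PS=0]
  L1: frame=0x2A idx=30 entry=0x2C007 [P=1 RW=1 US=1 PS=0]
  L2: frame=0x2C idx=4 entry=0x5006 [P=0 RW=1 US=1 PS=0]
  ⇒ fault: PAGE_NOT_PRESENT  — 3 lookups
#2 VA=0x6810099AA (w,user):
  L0: frame=0x1C idx=26 entry=0x2E007 [P=1 RW=1 US=1 PS=0]
  L1: frame=0x2E idx=8 entry=0x2F007 [P=1 RW=1 US=1 PS=0]
  L2: frame=0x2F idx=9 entry=0x23002 [P=0 RW=1 US=0 PS=0]
  ⇒ fault: PAGE_NOT_PRESENT  — 3 lookups
#3 VA=0x7C2200568 (r,kernel):
  L0: frame=0x1C idx=31 entry=0x33007 [P=1 RW=1 US=1 PS=0]
  L1: frame=0x33 idx=17 entry=0x72000 [P=0 RW=0 US=0 PS=0]
  ⇒ fault: PAGE_NOT_PRESENT  — 2 lookups

Access #1 fault: PAGE_NOT_PRESENT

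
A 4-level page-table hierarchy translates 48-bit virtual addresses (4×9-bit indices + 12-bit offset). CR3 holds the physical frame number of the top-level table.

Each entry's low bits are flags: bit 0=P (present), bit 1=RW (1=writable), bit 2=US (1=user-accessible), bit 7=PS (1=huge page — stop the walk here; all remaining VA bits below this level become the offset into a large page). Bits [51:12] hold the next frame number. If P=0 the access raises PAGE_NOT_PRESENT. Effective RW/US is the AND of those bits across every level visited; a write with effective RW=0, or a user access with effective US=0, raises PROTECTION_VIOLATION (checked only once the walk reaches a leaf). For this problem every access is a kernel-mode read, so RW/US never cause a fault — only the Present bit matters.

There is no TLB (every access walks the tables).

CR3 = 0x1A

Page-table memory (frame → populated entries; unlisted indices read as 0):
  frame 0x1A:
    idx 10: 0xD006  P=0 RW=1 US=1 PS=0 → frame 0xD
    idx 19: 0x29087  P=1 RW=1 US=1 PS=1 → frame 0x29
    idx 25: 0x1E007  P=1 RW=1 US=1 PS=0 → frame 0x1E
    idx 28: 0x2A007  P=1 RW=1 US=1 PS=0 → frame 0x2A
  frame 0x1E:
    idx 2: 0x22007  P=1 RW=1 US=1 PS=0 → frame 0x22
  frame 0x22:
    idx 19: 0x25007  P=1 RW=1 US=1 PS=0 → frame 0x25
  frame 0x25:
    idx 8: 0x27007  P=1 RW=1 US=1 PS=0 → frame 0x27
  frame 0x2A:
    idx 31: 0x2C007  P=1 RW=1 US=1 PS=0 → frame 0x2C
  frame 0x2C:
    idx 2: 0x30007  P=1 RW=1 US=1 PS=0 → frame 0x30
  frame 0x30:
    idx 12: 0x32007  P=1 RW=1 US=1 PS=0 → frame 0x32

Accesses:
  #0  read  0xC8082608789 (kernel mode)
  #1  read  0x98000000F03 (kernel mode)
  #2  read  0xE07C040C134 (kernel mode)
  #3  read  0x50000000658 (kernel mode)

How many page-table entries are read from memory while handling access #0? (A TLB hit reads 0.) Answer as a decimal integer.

Walk each access:
#0 VA=0xC8082608789 (r,kernel):
  L0 @0x1A[25] → 0x1E007  P=1,RW=1,US=1,PS=0
  L1 @0x1E[2] → 0x22007  P=1,RW=1,US=1,PS=0
  L2 @0x22[19] → 0x25007  P=1,RW=1,US=1,PS=0
  L3 @0x25[8] → 0x27007  P=1,RW=1,US=1,PS=0
  ⇒ phys 0x27789  [4 reads]
#1 VA=0x98000000F03 (r,kernel):
  L0 @0x1A[19] → 0x29087  P=1,RW=1,US=1,PS=1
  ⇒ phys 0x29F03 (huge @L0)  [1 reads]
#2 VA=0xE07C040C134 (r,kernel):
  L0 @0x1A[28] → 0x2A007  P=1,RW=1,US=1,PS=0
  L1 @0x2A[31] → 0x2C007  P=1,RW=1,US=1,PS=0
  L2 @0x2C[2] → 0x30007  P=1,RW=1,US=1,PS=0
  L3 @0x30[12] → 0x32007  P=1,RW=1,US=1,PS=0
  ⇒ phys 0x32134  [4 reads]
#3 VA=0x50000000658 (r,kernel):
  L0 @0x1A[10] → 0xD006  P=0,RW=1,US=1,PS=0
  ⇒ fault: PAGE_NOT_PRESENT  — 1 lookups

Entries read for #0: 4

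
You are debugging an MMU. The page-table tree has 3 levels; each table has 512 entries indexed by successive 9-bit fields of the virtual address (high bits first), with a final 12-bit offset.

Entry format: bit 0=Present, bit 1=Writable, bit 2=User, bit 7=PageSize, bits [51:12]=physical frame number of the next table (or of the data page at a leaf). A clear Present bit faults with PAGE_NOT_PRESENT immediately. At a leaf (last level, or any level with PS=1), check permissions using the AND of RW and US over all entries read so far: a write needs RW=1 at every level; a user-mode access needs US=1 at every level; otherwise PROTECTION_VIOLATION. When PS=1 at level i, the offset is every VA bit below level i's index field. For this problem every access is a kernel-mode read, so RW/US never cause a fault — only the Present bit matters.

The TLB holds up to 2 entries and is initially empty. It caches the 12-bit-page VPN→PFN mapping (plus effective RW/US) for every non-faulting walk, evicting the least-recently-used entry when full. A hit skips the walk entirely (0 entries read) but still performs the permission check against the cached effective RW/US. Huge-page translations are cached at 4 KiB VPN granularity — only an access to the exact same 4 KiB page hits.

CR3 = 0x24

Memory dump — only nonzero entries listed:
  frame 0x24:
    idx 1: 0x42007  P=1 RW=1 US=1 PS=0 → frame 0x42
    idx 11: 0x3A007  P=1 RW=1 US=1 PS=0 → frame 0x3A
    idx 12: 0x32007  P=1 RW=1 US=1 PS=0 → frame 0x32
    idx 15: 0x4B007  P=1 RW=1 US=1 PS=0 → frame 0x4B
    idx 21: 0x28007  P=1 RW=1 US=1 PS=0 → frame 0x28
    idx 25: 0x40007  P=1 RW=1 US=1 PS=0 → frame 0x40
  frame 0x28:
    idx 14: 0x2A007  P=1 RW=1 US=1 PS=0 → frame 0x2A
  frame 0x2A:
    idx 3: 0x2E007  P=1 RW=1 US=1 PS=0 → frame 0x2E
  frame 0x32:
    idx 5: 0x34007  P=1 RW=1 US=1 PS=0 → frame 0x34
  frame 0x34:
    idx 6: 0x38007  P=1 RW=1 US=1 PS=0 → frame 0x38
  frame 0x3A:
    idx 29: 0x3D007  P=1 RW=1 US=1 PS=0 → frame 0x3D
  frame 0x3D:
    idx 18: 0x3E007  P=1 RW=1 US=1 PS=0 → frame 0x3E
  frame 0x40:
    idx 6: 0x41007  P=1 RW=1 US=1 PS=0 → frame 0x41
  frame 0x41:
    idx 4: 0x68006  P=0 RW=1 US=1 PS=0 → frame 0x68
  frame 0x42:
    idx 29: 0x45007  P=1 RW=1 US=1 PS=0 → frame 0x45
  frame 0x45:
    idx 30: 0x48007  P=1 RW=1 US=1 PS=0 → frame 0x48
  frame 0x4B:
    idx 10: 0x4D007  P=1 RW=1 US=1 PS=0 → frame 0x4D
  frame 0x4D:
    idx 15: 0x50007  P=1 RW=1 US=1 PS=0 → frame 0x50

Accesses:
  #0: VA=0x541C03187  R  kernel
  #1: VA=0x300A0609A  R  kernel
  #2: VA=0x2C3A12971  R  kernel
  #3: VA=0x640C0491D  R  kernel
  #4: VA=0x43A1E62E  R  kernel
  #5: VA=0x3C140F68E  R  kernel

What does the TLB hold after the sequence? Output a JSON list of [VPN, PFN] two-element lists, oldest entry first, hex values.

Trace:
#0 VA=0x541C03187 (r,kernel):
  L0: frame=0x24 idx=21 entry=0x28007 [P=1 RW=1 US=1 PS=0]
  L1: frame=0x28 idx=14 entry=0x2A007 [P=1 RW=1 US=1 PS=0]
  L2: frame=0x2A idx=3 entry=0x2E007 [P=1 RW=1 US=1 PS=0]
  ✓ 0x2E187  — 3 lookups
#1 VA=0x300A0609A (r,kernel):
  L0: frame=0x24 idx=12 entry=0x32007 [P=1 RW=1 US=1 PS=0]
  L1: frame=0x32 idx=5 entry=0x34007 [P=1 RW=1 US=1 PS=0]
  L2: frame=0x34 idx=6 entry=0x38007 [P=1 RW=1 US=1 PS=0]
  ✓ 0x3809A  — 3 lookups
#2 VA=0x2C3A12971 (r,kernel):
  L0: frame=0x24 idx=11 entry=0x3A007 [P=1 RW=1 US=1 PS=0]
  L1: frame=0x3A idx=29 entry=0x3D007 [P=1 RW=1 US=1 PS=0]
  L2: frame=0x3D idx=18 entry=0x3E007 [P=1 RW=1 US=1 PS=0]
  ✓ 0x3E971  — 3 lookups
#3 VA=0x640C0491D (r,kernel):
  L0: frame=0x24 idx=25 entry=0x40007 [P=1 RW=1 US=1 PS=0]
  L1: frame=0x40 idx=6 entry=0x41007 [P=1 RW=1 US=1 PS=0]
  L2: frame=0x41 idx=4 entry=0x68006 [P=0 RW=1 US=1 PS=0]
  → PAGE_NOT_PRESENT  (3 entries read)
#4 VA=0x43A1E62E (r,kernel):
  L0: frame=0x24 idx=1 entry=0x42007 [P=1 RW=1 US=1 PS=0]
  L1: frame=0x42 idx=29 entry=0x45007 [P=1 RW=1 US=1 PS=0]
  L2: frame=0x45 idx=30 entry=0x48007 [P=1 RW=1 US=1 PS=0]
  ✓ 0x4862E  — 3 lookups
#5 VA=0x3C140F68E (r,kernel):
  L0: frame=0x24 idx=15 entry=0x4B007 [P=1 RW=1 US=1 PS=0]
  L1: frame=0x4B idx=10 entry=0x4D007 [P=1 RW=1 US=1 PS=0]
  L2: frame=0x4D idx=15 entry=0x50007 [P=1 RW=1 US=1 PS=0]
  ✓ 0x5068E  — 3 lookups

TLB: [["0x43A1E", "0x48"], ["0x3C140F", "0x50"]]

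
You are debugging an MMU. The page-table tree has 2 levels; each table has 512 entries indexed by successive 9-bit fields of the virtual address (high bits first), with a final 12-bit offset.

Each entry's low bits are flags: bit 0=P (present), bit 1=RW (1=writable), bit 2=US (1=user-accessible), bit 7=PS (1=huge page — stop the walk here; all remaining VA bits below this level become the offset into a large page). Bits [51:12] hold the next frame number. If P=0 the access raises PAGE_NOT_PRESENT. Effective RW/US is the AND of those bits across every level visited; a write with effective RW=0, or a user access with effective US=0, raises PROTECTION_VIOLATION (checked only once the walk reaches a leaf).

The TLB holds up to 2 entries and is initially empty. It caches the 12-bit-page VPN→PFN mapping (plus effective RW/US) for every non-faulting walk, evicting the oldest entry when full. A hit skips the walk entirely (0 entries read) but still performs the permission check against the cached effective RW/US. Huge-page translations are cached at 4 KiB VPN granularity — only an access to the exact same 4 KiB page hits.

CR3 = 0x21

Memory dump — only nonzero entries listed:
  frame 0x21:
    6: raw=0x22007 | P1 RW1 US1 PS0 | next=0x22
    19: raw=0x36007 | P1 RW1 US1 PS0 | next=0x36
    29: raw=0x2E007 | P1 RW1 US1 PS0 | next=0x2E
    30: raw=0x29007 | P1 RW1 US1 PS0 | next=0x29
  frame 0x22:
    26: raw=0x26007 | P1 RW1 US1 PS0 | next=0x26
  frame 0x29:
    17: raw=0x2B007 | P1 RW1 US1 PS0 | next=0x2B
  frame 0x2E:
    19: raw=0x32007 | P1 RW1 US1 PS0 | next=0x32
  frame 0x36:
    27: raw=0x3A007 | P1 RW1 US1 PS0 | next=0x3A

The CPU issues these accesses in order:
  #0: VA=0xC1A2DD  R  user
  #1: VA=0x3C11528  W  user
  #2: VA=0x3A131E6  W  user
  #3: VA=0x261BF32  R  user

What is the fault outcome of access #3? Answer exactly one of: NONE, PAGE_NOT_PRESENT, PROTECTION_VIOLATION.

Walk each access:
#0 VA=0xC1A2DD (r,user):
  [0] read 0x21 idx=6: raw=0x22007 flags P=1 W=1 U=1 S=0
  [1] read 0x22 idx=26: raw=0x26007 flags P=1 W=1 U=1 S=0
  → PA=0x262DD  (2 entries read)
#1 VA=0x3C11528 (w,user):
  [0] read 0x21 idx=30: raw=0x29007 flags P=1 W=1 U=1 S=0
  [1] read 0x29 idx=17: raw=0x2B007 flags P=1 W=1 U=1 S=0
  → PA=0x2B528  (2 entries read)
#2 VA=0x3A131E6 (w,user):
  [0] read 0x21 idx=29: raw=0x2E007 flags P=1 W=1 U=1 S=0
  [1] read 0x2E idx=19: raw=0x32007 flags P=1 W=1 U=1 S=0
  → PA=0x321E6  (2 entries read)
#3 VA=0x261BF32 (r,user):
  [0] read 0x21 idx=19: raw=0x36007 flags P=1 W=1 U=1 S=0
  [1] read 0x36 idx=27: raw=0x3A007 flags P=1 W=1 U=1 S=0
  → PA=0x3AF32  (2 entries read)

Access #3 fault: NONE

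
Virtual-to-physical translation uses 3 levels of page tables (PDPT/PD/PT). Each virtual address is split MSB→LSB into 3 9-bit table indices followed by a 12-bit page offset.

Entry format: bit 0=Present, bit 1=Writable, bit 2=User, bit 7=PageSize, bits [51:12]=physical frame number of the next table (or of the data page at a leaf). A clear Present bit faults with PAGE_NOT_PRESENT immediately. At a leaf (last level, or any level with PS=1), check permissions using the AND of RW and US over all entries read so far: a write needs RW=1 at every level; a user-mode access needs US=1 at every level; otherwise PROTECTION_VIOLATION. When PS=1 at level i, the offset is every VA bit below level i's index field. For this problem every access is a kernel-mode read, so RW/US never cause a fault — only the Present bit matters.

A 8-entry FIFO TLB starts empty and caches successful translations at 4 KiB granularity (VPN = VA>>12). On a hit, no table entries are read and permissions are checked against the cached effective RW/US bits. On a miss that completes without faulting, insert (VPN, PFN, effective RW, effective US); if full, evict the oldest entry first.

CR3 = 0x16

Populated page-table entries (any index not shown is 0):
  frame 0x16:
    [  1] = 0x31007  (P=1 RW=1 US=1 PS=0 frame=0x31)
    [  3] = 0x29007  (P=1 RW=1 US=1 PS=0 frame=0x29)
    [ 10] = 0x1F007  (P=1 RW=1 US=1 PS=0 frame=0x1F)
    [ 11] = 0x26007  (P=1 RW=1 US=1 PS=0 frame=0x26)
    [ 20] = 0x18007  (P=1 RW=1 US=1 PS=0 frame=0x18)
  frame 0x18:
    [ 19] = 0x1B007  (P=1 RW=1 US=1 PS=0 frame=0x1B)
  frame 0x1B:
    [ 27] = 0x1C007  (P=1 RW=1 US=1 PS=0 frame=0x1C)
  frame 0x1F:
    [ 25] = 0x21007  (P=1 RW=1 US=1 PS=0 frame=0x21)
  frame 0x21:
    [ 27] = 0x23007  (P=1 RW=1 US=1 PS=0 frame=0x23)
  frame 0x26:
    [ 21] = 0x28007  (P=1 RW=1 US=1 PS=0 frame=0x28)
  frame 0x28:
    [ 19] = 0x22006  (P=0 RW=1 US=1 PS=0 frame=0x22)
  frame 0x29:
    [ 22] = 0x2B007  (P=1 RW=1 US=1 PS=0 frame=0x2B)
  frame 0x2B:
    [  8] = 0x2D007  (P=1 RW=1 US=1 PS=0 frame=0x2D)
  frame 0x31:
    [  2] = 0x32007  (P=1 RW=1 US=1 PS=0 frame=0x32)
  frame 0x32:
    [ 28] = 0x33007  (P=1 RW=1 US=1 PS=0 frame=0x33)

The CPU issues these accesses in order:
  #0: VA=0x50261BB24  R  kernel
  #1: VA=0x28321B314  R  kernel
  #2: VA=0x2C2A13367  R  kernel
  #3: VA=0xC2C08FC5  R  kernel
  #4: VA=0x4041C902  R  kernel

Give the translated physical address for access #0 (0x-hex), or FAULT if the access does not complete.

Per-access translation:
#0 VA=0x50261BB24 (r,kernel):
  [0] read 0x16 idx=20: raw=0x18007 flags P=1 W=1 U=1 S=0
  [1] read 0x18 idx=19: raw=0x1B007 flags P=1 W=1 U=1 S=0
  [2] read 0x1B idx=27: raw=0x1C007 flags P=1 W=1 U=1 S=0
  ✓ 0x1CB24  — 3 lookups
#1 VA=0x28321B314 (r,kernel):
  [0] read 0x16 idx=10: raw=0x1F007 flags P=1 W=1 U=1 S=0
  [1] read 0x1F idx=25: raw=0x21007 flags P=1 W=1 U=1 S=0
  [2] read 0x21 idx=27: raw=0x23007 flags P=1 W=1 U=1 S=0
  ✓ 0x23314  — 3 lookups
#2 VA=0x2C2A13367 (r,kernel):
  [0] read 0x16 idx=11: raw=0x26007 flags P=1 W=1 U=1 S=0
  [1] read 0x26 idx=21: raw=0x28007 flags P=1 W=1 U=1 S=0
  [2] read 0x28 idx=19: raw=0x22006 flags P=0 W=1 U=1 S=0
  ⇒ fault: PAGE_NOT_PRESENT  — 3 lookups
#3 VA=0xC2C08FC5 (r,kernel):
  [0] read 0x16 idx=3: raw=0x29007 flags P=1 W=1 U=1 S=0
  [1] read 0x29 idx=22: raw=0x2B007 flags P=1 W=1 U=1 S=0
  [2] read 0x2B idx=8: raw=0x2D007 flags P=1 W=1 U=1 S=0
  ✓ 0x2DFC5  — 3 lookups
#4 VA=0x4041C902 (r,kernel):
  [0] read 0x16 idx=1: raw=0x31007 flags P=1 W=1 U=1 S=0
  [1] read 0x31 idx=2: raw=0x32007 flags P=1 W=1 U=1 S=0
  [2] read 0x32 idx=28: raw=0x33007 flags P=1 W=1 U=1 S=0
  ✓ 0x33902  — 3 lookups

Access #0 PA: 0x1CB24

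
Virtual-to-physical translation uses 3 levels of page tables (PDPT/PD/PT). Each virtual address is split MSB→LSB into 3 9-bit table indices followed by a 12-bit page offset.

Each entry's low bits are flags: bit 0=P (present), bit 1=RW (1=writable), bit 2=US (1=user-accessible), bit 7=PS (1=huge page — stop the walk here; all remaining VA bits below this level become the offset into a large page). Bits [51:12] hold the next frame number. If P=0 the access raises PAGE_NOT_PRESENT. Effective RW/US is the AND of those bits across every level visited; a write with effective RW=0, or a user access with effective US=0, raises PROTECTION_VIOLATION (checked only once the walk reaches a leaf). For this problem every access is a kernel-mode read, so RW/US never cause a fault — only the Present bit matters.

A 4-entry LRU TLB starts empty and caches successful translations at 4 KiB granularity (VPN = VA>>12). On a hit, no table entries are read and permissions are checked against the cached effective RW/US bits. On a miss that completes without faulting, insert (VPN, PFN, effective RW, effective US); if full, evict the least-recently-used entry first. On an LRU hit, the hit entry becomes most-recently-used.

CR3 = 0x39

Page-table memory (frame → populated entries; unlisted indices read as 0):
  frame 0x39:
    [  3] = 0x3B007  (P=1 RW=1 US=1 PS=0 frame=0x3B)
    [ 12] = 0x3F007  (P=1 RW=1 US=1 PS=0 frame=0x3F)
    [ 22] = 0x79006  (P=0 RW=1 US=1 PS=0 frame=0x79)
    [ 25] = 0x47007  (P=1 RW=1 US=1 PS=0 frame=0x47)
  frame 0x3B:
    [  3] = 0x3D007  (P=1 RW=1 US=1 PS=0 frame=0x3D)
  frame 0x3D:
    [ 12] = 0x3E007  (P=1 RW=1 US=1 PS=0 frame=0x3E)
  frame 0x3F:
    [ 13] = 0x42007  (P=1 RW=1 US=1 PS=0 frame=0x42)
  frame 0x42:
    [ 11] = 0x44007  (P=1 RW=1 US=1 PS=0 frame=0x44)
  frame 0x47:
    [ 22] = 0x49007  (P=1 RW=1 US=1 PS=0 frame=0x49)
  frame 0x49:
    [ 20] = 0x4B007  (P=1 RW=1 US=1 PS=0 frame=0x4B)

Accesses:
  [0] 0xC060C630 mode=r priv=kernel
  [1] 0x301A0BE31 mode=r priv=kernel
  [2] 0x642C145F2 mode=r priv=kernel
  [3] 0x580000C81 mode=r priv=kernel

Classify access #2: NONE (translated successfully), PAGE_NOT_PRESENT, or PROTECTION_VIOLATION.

Trace:
#0 VA=0xC060C630 (r,kernel):
  L0: frame=0x39 idx=3 entry=0x3B007 [P=1 RW=1 US=1 PS=0]
  L1: frame=0x3B idx=3 entry=0x3D007 [P=1 RW=1 US=1 PS=0]
  L2: frame=0x3D idx=12 entry=0x3E007 [P=1 RW=1 US=1 PS=0]
  ✓ 0x3E630  — 3 lookups
#1 VA=0x301A0BE31 (r,kernel):
  L0: frame=0x39 idx=12 entry=0x3F007 [P=1 RW=1 US=1 PS=0]
  L1: frame=0x3F idx=13 entry=0x42007 [P=1 RW=1 US=1 PS=0]
  L2: frame=0x42 idx=11 entry=0x44007 [P=1 RW=1 US=1 PS=0]
  ✓ 0x44E31  — 3 lookups
#2 VA=0x642C145F2 (r,kernel):
  L0: frame=0x39 idx=25 entry=0x47007 [P=1 RW=1 US=1 PS=0]
  L1: frame=0x47 idx=22 entry=0x49007 [P=1 RW=1 US=1 PS=0]
  L2: frame=0x49 idx=20 entry=0x4B007 [P=1 RW=1 US=1 PS=0]
  ✓ 0x4B5F2  — 3 lookups
#3 VA=0x580000C81 (r,kernel):
  L0: frame=0x39 idx=22 entry=0x79006 [P=0 RW=1 US=1 PS=0]
  ⇒ fault: PAGE_NOT_PRESENT  — 1 lookups

Access #2 fault: NONE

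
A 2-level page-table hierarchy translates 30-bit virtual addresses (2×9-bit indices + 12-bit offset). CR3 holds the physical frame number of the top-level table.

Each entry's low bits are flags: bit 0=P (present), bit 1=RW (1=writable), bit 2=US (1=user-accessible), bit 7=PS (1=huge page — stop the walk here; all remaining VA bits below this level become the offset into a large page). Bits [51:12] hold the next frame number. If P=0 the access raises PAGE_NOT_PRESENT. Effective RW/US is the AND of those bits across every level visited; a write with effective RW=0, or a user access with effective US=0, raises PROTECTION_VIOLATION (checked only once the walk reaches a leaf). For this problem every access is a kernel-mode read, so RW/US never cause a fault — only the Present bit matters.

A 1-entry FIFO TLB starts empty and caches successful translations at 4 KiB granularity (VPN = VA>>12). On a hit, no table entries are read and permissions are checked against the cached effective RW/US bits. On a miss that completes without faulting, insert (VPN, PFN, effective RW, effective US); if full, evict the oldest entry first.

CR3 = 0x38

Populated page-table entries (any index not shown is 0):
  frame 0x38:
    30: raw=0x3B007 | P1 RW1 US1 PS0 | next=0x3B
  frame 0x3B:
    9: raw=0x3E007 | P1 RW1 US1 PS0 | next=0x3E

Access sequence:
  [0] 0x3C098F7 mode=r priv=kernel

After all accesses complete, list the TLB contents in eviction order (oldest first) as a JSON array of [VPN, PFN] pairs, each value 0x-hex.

Walk each access:
#0 VA=0x3C098F7 (r,kernel):
  L0: frame=0x38 idx=30 entry=0x3B007 [P=1 RW=1 US=1 PS=0]
  L1: frame=0x3B idx=9 entry=0x3E007 [P=1 RW=1 US=1 PS=0]
  ⇒ phys 0x3E8F7  [2 reads]

TLB: [["0x3C09", "0x3E"]]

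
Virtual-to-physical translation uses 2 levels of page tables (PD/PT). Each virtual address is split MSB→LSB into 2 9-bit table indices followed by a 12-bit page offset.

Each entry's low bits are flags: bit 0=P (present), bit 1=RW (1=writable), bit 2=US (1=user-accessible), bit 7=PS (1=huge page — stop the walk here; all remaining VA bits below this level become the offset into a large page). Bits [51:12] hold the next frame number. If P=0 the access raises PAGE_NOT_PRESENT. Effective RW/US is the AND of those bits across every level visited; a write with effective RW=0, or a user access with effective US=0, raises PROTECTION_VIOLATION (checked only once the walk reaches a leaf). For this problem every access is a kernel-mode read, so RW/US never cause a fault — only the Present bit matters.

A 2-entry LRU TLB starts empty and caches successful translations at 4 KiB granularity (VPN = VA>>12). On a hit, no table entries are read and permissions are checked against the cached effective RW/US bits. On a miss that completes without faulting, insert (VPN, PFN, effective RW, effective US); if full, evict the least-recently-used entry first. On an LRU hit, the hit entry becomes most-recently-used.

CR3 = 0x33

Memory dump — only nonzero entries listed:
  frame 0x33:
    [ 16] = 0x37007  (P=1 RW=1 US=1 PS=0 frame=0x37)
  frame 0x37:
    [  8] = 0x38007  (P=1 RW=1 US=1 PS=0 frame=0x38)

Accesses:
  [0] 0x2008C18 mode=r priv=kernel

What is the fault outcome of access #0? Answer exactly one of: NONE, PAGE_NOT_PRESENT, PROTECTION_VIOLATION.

Trace:
#0 VA=0x2008C18 (r,kernel):
  L0: frame=0x33 idx=16 entry=0x37007 [P=1 RW=1 US=1 PS=0]
  L1: frame=0x37 idx=8 entry=0x38007 [P=1 RW=1 US=1 PS=0]
  ⇒ phys 0x38C18  [2 reads]

Access #0 fault: NONE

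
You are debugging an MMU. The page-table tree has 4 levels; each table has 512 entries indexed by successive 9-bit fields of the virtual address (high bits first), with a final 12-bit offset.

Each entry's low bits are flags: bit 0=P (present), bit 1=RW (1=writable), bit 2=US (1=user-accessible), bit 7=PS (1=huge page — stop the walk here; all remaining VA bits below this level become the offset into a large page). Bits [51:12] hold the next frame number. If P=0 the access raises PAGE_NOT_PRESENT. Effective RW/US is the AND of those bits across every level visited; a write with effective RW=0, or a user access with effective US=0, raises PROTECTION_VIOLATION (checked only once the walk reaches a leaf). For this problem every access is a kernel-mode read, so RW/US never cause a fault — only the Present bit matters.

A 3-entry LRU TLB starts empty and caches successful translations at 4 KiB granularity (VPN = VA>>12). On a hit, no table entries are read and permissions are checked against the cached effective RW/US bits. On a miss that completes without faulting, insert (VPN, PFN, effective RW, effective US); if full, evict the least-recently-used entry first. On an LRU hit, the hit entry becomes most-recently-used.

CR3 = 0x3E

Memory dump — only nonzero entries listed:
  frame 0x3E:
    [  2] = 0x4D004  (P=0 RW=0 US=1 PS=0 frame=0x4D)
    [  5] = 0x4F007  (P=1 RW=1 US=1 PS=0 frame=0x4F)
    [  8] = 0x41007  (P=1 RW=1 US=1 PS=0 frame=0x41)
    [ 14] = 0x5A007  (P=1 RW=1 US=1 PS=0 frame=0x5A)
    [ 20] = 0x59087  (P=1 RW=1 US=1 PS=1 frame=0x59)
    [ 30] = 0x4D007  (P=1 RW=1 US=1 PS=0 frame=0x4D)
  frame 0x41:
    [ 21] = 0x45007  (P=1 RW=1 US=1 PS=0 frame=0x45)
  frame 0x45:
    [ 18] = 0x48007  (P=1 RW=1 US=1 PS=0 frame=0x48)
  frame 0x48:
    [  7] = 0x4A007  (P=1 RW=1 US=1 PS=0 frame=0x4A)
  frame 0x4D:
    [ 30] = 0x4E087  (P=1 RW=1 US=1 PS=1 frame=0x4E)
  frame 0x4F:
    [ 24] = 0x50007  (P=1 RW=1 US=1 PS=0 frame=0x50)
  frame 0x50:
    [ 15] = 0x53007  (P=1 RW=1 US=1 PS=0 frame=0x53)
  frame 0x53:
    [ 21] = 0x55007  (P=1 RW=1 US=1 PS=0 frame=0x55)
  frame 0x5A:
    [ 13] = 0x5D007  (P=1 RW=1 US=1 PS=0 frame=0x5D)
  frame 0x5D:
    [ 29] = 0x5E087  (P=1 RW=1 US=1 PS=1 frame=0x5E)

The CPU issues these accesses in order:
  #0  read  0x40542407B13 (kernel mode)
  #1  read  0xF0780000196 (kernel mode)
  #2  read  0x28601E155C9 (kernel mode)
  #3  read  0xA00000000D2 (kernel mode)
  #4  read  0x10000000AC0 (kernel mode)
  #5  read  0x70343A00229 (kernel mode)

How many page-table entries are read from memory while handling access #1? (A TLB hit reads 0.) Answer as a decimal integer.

Trace:
#0 VA=0x40542407B13 (r,kernel):
  L0: frame=0x3E idx=8 entry=0x41007 [P=1 RW=1 US=1 PS=0]
  L1: frame=0x41 idx=21 entry=0x45007 [P=1 RW=1 US=1 PS=0]
  L2: frame=0x45 idx=18 entry=0x48007 [P=1 RW=1 US=1 PS=0]
  L3: frame=0x48 idx=7 entry=0x4A007 [P=1 RW=1 US=1 PS=0]
  ✓ 0x4AB13  — 4 lookups
#1 VA=0xF0780000196 (r,kernel):
  L0: frame=0x3E idx=30 entry=0x4D007 [P=1 RW=1 US=1 PS=0]
  L1: frame=0x4D idx=30 entry=0x4E087 [P=1 RW=1 US=1 PS=1]
  ✓ 0x4E196 (huge @L1)  — 2 lookups
#2 VA=0x28601E155C9 (r,kernel):
  L0: frame=0x3E idx=5 entry=0x4F007 [P=1 RW=1 US=1 PS=0]
  L1: frame=0x4F idx=24 entry=0x50007 [P=1 RW=1 US=1 PS=0]
  L2: frame=0x50 idx=15 entry=0x53007 [P=1 RW=1 US=1 PS=0]
  L3: frame=0x53 idx=21 entry=0x55007 [P=1 RW=1 US=1 PS=0]
  ✓ 0x555C9  — 4 lookups
#3 VA=0xA00000000D2 (r,kernel):
  L0: frame=0x3E idx=20 entry=0x59087 [P=1 RW=1 US=1 PS=1]
  ✓ 0x590D2 (huge @L0)  — 1 lookups
#4 VA=0x10000000AC0 (r,kernel):
  L0: frame=0x3E idx=2 entry=0x4D004 [P=0 RW=0 US=1 PS=0]
  ✗ PAGE_NOT_PRESENT  [1 reads]
#5 VA=0x70343A00229 (r,kernel):
  L0: frame=0x3E idx=14 entry=0x5A007 [P=1 RW=1 US=1 PS=0]
  L1: frame=0x5A idx=13 entry=0x5D007 [P=1 RW=1 US=1 PS=0]
  L2: frame=0x5D idx=29 entry=0x5E087 [P=1 RW=1 US=1 PS=1]
  ✓ 0x5E229 (huge @L2)  — 3 lookups

Entries read for #1: 2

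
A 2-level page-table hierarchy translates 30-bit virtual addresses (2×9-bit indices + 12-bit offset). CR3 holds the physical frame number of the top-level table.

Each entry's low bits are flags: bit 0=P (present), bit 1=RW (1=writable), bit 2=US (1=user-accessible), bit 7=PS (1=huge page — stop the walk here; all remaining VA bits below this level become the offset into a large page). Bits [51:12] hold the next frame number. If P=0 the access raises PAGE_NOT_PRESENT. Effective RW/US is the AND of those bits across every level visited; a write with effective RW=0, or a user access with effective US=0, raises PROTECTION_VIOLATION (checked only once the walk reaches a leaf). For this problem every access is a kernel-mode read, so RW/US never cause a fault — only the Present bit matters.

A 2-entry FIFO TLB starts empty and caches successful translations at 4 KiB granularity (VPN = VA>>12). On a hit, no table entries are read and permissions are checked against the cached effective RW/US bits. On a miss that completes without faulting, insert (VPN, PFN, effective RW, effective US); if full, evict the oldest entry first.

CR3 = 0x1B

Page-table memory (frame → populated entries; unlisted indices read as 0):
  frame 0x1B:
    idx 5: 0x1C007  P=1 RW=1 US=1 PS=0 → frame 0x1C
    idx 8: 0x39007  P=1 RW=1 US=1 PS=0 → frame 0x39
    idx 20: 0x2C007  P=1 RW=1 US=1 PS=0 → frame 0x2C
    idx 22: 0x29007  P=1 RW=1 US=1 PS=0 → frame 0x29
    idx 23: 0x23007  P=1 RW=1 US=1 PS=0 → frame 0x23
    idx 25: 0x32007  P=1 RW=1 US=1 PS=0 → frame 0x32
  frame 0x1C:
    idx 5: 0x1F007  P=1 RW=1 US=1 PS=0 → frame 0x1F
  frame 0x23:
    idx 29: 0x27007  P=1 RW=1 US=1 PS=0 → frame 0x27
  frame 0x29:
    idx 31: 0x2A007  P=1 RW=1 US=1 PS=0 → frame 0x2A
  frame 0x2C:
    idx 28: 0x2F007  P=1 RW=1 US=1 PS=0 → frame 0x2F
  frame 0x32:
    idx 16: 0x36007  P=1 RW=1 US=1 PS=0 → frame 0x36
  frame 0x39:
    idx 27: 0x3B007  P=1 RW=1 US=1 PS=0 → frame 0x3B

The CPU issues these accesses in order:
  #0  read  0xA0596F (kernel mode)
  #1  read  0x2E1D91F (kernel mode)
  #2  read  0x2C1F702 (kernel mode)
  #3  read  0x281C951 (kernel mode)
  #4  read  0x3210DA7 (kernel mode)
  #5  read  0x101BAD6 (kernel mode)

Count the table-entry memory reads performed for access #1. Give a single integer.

Per-access translation:
#0 VA=0xA0596F (r,kernel):
  L0 @0x1B[5] → 0x1C007  P=1,RW=1,US=1,PS=0
  L1 @0x1C[5] → 0x1F007  P=1,RW=1,US=1,PS=0
  ⇒ phys 0x1F96F  [2 reads]
#1 VA=0x2E1D91F (r,kernel):
  L0 @0x1B[23] → 0x23007  P=1,RW=1,US=1,PS=0
  L1 @0x23[29] → 0x27007  P=1,RW=1,US=1,PS=0
  ⇒ phys 0x2791F  [2 reads]
#2 VA=0x2C1F702 (r,kernel):
  L0 @0x1B[22] → 0x29007  P=1,RW=1,US=1,PS=0
  L1 @0x29[31] → 0x2A007  P=1,RW=1,US=1,PS=0
  ⇒ phys 0x2A702  [2 reads]
#3 VA=0x281C951 (r,kernel):
  L0 @0x1B[20] → 0x2C007  P=1,RW=1,US=1,PS=0
  L1 @0x2C[28] → 0x2F007  P=1,RW=1,US=1,PS=0
  ⇒ phys 0x2F951  [2 reads]
#4 VA=0x3210DA7 (r,kernel):
  L0 @0x1B[25] → 0x32007  P=1,RW=1,US=1,PS=0
  L1 @0x32[16] → 0x36007  P=1,RW=1,US=1,PS=0
  ⇒ phys 0x36DA7  [2 reads]
#5 VA=0x101BAD6 (r,kernel):
  L0 @0x1B[8] → 0x39007  P=1,RW=1,US=1,PS=0
  L1 @0x39[27] → 0x3B007  P=1,RW=1,US=1,PS=0
  ⇒ phys 0x3BAD6  [2 reads]

Entries read for #1: 2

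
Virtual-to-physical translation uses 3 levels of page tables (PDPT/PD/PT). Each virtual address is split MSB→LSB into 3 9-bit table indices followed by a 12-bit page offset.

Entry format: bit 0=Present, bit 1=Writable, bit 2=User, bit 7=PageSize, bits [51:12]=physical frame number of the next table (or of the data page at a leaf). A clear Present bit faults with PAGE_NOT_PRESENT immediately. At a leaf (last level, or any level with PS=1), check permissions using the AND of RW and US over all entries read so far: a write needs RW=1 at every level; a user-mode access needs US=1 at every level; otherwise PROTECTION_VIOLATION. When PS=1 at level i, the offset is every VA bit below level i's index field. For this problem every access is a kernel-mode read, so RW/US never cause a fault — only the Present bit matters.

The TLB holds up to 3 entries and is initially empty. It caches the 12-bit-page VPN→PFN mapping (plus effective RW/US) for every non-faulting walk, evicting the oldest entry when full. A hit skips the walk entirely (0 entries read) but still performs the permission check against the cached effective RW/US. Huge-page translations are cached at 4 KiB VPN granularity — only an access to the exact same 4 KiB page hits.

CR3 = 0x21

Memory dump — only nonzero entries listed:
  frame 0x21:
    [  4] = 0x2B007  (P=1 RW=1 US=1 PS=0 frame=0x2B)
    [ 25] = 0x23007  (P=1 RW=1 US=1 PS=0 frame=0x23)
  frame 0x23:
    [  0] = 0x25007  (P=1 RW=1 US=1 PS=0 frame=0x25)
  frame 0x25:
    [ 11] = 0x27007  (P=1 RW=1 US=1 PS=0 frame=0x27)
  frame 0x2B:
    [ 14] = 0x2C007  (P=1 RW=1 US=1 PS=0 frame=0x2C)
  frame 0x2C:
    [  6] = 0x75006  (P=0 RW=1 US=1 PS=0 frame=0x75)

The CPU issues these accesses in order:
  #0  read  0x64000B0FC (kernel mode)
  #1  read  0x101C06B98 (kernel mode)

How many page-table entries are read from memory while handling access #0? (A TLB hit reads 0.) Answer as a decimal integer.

Trace:
#0 VA=0x64000B0FC (r,kernel):
  L0: frame=0x21 idx=25 entry=0x23007 [P=1 RW=1 US=1 PS=0]
  L1: frame=0x23 idx=0 entry=0x25007 [P=1 RW=1 US=1 PS=0]
  L2: frame=0x25 idx=11 entry=0x27007 [P=1 RW=1 US=1 PS=0]
  → PA=0x270FC  (3 entries read)
#1 VA=0x101C06B98 (r,kernel):
  L0: frame=0x21 idx=4 entry=0x2B007 [P=1 RW=1 US=1 PS=0]
  L1: frame=0x2B idx=14 entry=0x2C007 [P=1 RW=1 US=1 PS=0]
  L2: frame=0x2C idx=6 entry=0x75006 [P=0 RW=1 US=1 PS=0]
  ✗ PAGE_NOT_PRESENT  [3 reads]

Entries read for #0: 3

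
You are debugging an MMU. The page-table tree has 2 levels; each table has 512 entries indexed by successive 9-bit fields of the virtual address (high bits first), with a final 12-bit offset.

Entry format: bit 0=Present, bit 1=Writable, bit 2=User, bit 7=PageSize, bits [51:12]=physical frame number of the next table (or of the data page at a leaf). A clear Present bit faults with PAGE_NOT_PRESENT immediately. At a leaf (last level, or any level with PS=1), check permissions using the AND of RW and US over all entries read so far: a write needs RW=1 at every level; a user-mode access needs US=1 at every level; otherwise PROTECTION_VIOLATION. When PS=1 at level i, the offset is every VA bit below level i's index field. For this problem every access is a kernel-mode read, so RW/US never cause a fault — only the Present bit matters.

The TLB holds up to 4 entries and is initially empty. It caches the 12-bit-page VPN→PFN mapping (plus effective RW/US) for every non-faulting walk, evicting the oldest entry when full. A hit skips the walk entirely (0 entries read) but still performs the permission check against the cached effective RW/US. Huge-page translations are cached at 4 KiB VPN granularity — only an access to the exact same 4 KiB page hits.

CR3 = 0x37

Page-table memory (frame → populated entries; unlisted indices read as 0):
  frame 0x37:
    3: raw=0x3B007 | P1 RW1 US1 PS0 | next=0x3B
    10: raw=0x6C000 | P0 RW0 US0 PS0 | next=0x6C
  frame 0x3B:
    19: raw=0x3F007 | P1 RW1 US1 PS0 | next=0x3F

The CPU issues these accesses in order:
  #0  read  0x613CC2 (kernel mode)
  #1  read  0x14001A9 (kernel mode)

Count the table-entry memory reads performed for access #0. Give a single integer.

Walk each access:
#0 VA=0x613CC2 (r,kernel):
  lvl0: tbl 0x37, slot 3 ⇒ 0x3B007 (P1/RW1/US1/PS0)
  lvl1: tbl 0x3B, slot 19 ⇒ 0x3F007 (P1/RW1/US1/PS0)
  ⇒ phys 0x3FCC2  [2 reads]
#1 VA=0x14001A9 (r,kernel):
  lvl0: tbl 0x37, slot 10 ⇒ 0x6C000 (P0/RW0/US0/PS0)
  → PAGE_NOT_PRESENT  (1 entries read)

Entries read for #0: 2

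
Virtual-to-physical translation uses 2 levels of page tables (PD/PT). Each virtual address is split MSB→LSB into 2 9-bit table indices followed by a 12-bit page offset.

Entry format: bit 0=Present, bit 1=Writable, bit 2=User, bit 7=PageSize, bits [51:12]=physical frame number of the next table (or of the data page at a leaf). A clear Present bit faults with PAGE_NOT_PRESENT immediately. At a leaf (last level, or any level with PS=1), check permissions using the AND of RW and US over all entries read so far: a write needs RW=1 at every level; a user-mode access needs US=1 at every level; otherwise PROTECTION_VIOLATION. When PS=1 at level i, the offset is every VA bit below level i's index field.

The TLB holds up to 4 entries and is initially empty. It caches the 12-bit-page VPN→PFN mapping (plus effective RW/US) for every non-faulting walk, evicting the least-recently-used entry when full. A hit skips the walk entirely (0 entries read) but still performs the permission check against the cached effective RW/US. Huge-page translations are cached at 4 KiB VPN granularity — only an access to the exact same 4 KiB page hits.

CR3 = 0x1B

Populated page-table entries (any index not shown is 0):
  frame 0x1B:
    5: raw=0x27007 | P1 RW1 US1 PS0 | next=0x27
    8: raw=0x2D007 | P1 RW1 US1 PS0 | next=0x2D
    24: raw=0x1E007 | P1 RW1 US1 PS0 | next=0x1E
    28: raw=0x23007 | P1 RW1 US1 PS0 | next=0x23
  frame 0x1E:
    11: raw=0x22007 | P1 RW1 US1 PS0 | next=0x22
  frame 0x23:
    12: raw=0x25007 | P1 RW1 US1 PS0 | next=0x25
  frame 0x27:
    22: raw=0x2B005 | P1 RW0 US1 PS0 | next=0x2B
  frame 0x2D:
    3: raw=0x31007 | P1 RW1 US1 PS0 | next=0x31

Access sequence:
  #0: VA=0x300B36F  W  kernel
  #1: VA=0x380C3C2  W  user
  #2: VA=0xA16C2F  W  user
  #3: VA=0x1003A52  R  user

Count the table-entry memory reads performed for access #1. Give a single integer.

Trace:
#0 VA=0x300B36F (w,kernel):
  L0: frame=0x1B idx=24 entry=0x1E007 [P=1 RW=1 US=1 PS=0]
  L1: frame=0x1E idx=11 entry=0x22007 [P=1 RW=1 US=1 PS=0]
  ⇒ phys 0x2236F  [2 reads]
#1 VA=0x380C3C2 (w,user):
  L0: frame=0x1B idx=28 entry=0x23007 [P=1 RW=1 US=1 PS=0]
  L1: frame=0x23 idx=12 entry=0x25007 [P=1 RW=1 US=1 PS=0]
  ⇒ phys 0x253C2  [2 reads]
#2 VA=0xA16C2F (w,user):
  L0: frame=0x1B idx=5 entry=0x27007 [P=1 RW=1 US=1 PS=0]
  L1: frame=0x27 idx=22 entry=0x2B005 [P=1 RW=0 US=1 PS=0]
  → PROTECTION_VIOLATION  (2 entries read)
#3 VA=0x1003A52 (r,user):
  L0: frame=0x1B idx=8 entry=0x2D007 [P=1 RW=1 US=1 PS=0]
  L1: frame=0x2D idx=3 entry=0x31007 [P=1 RW=1 US=1 PS=0]
  ⇒ phys 0x31A52  [2 reads]

Entries read for #1: 2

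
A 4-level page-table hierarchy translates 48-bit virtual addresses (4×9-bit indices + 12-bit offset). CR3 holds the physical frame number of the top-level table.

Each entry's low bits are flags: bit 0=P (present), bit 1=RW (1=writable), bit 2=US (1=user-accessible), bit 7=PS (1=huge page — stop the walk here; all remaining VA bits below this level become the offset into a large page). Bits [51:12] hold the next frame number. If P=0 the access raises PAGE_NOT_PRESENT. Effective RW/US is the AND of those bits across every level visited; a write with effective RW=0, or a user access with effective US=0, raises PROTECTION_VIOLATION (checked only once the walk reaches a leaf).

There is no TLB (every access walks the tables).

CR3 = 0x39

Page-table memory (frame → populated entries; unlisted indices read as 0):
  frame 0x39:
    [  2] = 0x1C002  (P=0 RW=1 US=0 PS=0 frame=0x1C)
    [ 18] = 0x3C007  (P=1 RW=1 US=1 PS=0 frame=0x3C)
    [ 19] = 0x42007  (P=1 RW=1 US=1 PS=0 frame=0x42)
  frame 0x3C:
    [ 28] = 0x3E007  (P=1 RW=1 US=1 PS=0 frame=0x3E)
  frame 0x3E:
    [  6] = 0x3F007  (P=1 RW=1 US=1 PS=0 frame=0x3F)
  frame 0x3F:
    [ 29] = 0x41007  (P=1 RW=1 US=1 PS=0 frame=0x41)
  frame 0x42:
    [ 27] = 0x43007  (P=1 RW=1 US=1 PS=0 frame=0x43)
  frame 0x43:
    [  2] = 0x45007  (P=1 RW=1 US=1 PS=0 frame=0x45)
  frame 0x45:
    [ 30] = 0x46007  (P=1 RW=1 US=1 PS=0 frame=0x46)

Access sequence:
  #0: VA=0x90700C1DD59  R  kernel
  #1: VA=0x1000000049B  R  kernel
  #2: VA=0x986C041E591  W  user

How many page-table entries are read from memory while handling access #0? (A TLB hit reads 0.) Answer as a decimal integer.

Trace:
#0 VA=0x90700C1DD59 (r,kernel):
  [0] read 0x39 idx=18: raw=0x3C007 flags P=1 W=1 U=1 S=0
  [1] read 0x3C idx=28: raw=0x3E007 flags P=1 W=1 U=1 S=0
  [2] read 0x3E idx=6: raw=0x3F007 flags P=1 W=1 U=1 S=0
  [3] read 0x3F idx=29: raw=0x41007 flags P=1 W=1 U=1 S=0
  ⇒ phys 0x41D59  [4 reads]
#1 VA=0x1000000049B (r,kernel):
  [0] read 0x39 idx=2: raw=0x1C002 flags P=0 W=1 U=0 S=0
  ✗ PAGE_NOT_PRESENT  [1 reads]
#2 VA=0x986C041E591 (w,user):
  [0] read 0x39 idx=19: raw=0x42007 flags P=1 W=1 U=1 S=0
  [1] read 0x42 idx=27: raw=0x43007 flags P=1 W=1 U=1 S=0
  [2] read 0x43 idx=2: raw=0x45007 flags P=1 W=1 U=1 S=0
  [3] read 0x45 idx=30: raw=0x46007 flags P=1 W=1 U=1 S=0
  ⇒ phys 0x46591  [4 reads]

Entries read for #0: 4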